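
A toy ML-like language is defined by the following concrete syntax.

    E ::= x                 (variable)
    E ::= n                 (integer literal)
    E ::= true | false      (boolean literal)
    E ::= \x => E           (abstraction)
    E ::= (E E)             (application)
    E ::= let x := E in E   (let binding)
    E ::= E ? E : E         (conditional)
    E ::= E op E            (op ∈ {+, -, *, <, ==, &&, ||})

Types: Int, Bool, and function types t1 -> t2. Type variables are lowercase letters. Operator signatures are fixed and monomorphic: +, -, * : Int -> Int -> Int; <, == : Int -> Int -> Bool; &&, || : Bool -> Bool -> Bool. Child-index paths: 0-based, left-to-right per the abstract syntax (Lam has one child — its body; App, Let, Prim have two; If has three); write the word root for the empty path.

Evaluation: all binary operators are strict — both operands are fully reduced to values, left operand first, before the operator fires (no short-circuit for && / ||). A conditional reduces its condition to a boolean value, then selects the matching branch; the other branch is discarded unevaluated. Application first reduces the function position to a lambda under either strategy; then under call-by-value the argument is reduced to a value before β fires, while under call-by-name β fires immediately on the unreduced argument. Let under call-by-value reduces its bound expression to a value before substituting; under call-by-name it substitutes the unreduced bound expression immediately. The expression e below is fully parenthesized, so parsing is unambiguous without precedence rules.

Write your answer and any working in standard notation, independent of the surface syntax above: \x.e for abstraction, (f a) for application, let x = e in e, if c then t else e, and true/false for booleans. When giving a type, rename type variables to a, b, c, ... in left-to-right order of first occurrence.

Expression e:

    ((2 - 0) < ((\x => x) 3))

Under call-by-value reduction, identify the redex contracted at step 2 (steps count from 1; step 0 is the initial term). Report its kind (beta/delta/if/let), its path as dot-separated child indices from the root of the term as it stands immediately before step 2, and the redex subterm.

Answer: beta at 1 : ((\x.x) 3)

Trace:
step 0: ((2 - 0) < ((\x.x) 3))
step 1: [delta@0] (2 < ((\x.x) 3))
step 2: [beta@1] (2 < 3)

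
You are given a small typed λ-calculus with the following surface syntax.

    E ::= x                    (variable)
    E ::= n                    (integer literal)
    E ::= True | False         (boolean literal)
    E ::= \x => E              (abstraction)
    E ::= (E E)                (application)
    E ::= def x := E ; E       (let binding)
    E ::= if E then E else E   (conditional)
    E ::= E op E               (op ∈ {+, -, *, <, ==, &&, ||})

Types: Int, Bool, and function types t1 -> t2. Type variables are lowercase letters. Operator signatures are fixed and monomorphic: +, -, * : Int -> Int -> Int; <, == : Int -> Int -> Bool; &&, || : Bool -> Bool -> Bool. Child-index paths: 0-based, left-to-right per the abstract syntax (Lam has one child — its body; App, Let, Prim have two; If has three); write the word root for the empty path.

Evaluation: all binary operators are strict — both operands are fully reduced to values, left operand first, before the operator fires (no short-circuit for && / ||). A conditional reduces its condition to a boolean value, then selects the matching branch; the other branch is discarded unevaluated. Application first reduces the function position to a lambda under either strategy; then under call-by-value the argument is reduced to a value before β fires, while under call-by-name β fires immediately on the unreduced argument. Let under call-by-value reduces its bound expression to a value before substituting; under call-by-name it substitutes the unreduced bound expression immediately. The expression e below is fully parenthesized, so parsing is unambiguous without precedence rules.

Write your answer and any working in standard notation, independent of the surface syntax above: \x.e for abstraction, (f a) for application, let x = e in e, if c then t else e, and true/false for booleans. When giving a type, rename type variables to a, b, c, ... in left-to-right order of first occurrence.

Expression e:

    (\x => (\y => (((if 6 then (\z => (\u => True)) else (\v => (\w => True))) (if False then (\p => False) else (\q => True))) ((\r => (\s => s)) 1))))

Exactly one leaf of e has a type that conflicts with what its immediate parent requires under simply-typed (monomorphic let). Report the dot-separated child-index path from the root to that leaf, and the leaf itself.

Trace:
  unify Int ~ Bool
  FAIL: mismatch Int ~ Bool

Answer: 0.0.0.0.0 : 6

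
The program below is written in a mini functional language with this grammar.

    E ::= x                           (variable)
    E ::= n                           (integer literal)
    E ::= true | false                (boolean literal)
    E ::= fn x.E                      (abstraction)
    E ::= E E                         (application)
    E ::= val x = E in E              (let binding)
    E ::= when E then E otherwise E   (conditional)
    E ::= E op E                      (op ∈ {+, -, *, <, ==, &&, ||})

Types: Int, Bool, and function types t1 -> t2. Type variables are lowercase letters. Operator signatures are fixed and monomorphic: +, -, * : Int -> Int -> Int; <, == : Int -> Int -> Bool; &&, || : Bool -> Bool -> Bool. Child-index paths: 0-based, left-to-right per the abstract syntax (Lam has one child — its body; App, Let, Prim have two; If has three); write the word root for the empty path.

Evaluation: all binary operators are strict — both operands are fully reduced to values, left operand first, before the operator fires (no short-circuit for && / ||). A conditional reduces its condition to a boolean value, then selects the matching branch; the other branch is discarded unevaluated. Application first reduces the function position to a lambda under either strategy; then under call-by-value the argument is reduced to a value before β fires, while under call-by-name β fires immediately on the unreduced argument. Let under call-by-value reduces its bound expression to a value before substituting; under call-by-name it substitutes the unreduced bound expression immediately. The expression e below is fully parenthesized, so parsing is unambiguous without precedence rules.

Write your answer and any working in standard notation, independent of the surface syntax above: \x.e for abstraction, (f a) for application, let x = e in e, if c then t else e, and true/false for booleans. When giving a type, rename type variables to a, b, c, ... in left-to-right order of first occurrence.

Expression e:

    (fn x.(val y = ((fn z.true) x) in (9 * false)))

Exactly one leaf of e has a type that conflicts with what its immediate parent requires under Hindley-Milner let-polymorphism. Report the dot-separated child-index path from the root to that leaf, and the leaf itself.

Derivation:
\z._ : b -> Bool
x : a
  unify b -> Bool ~ a -> c
  unify b ~ a
  unify Bool ~ c
_ _ : Bool
let y : Bool
  unify Int ~ Int
  unify Bool ~ Int
  FAIL: mismatch Bool ~ Int

Answer: 0.1.1 : false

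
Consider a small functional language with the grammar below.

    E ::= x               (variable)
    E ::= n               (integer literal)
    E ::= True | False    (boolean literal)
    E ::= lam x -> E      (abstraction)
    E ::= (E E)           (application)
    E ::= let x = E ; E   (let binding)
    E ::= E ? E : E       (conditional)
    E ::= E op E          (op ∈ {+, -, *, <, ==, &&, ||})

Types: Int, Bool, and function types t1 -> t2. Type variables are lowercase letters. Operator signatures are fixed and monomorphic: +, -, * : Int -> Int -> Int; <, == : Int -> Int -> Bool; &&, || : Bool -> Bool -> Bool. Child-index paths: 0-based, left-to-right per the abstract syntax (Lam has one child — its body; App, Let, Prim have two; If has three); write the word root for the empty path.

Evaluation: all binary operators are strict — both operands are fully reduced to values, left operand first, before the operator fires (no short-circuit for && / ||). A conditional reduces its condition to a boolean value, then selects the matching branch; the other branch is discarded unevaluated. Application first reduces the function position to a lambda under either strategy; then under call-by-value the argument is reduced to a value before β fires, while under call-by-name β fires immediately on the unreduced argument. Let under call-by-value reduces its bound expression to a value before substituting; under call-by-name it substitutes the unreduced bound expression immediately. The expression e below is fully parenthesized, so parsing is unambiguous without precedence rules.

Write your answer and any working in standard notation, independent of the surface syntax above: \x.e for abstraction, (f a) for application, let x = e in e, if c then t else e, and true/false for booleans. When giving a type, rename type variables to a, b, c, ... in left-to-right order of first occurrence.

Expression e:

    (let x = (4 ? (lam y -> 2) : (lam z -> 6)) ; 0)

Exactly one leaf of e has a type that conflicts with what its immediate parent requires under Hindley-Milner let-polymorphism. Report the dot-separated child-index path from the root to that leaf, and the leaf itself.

Working:
  unify Int ~ Bool
  FAIL: mismatch Int ~ Bool

Answer: 0.0 : 4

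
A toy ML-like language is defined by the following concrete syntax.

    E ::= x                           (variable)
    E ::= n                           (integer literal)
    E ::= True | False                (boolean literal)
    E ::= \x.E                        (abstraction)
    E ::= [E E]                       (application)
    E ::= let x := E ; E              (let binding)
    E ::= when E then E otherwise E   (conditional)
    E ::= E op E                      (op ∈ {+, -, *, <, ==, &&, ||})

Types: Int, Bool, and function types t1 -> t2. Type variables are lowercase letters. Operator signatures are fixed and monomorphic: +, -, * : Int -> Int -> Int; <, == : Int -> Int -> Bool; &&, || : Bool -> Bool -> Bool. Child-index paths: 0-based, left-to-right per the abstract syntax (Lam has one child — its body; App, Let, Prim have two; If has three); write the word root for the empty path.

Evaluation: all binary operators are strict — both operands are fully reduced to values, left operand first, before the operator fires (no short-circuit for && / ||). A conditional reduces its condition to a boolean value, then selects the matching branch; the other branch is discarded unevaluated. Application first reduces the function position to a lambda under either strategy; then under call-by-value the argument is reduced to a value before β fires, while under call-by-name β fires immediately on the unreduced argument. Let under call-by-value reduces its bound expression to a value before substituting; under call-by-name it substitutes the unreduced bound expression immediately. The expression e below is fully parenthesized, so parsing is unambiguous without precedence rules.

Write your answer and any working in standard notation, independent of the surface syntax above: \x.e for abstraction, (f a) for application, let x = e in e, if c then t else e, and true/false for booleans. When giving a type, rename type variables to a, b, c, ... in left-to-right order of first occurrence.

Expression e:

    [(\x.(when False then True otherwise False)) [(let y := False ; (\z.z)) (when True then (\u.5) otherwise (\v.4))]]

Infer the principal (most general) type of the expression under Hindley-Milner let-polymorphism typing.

Answer: Bool

Derivation:
  unify Bool ~ Bool
  unify Bool ~ Bool
\x._ : a -> Bool
let y : Bool
z : b
\z._ : b -> b
  unify Bool ~ Bool
\u._ : c -> Int
\v._ : d -> Int
  unify c -> Int ~ d -> Int
  unify c ~ d
  unify Int ~ Int
  unify b -> b ~ (d -> Int) -> e
  unify b ~ d -> Int
  unify d -> Int ~ e
_ _ : d -> Int
  unify a -> Bool ~ (d -> Int) -> f
  unify a ~ d -> Int
  unify Bool ~ f
_ _ : Bool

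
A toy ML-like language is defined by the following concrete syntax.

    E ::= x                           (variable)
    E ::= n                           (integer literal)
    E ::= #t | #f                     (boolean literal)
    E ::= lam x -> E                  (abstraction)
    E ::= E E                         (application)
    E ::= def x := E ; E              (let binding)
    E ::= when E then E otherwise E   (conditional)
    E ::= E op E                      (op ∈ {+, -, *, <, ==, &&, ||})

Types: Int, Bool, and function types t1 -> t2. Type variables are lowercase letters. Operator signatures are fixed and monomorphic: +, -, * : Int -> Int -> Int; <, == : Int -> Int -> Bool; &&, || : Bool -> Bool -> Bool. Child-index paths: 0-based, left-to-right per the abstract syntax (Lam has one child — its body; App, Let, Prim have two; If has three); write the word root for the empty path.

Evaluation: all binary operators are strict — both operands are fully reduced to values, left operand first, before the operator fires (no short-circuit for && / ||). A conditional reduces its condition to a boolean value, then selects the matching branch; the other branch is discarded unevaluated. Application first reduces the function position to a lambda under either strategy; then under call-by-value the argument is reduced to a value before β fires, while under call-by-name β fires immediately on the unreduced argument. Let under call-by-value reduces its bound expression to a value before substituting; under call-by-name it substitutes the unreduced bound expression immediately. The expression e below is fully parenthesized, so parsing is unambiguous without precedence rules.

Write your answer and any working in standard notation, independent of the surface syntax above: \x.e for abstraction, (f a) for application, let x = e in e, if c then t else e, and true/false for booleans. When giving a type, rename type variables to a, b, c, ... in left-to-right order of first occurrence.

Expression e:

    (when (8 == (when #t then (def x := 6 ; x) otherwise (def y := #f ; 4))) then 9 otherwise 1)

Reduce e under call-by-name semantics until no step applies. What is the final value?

Answer: 1

Working:
step 0: (if (8 == (if true then (let x = 6 in x) else (let y = false in 4))) then 9 else 1)
step 1: [if@0.1] (if (8 == (let x = 6 in x)) then 9 else 1)
step 2: [let@0.1] (if (8 == 6) then 9 else 1)
step 3: [delta@0] (if false then 9 else 1)
step 4: [if@root] 1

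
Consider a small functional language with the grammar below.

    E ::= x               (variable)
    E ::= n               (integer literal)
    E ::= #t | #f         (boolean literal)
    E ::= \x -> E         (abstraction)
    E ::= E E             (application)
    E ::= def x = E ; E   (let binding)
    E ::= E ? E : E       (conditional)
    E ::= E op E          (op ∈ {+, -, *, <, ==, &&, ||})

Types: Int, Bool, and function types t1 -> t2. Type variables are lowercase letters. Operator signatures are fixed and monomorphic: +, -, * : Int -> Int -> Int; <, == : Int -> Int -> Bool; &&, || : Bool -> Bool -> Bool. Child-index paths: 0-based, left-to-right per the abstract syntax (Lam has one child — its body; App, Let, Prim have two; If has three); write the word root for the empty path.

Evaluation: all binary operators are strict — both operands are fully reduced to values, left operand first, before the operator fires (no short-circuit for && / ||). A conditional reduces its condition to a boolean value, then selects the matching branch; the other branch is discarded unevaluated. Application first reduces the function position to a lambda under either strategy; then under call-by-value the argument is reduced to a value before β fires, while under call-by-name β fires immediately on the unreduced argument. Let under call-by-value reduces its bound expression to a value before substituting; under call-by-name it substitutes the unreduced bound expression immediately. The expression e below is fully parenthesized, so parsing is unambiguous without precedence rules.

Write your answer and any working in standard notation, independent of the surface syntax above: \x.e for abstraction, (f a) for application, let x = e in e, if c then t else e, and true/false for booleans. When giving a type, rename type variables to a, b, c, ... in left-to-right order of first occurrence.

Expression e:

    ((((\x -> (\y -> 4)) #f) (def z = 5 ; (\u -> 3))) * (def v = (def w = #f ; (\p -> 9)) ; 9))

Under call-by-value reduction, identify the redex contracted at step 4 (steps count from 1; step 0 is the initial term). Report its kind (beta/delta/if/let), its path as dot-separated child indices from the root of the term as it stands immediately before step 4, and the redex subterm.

Answer: let at 1.0 : (let w = false in (\p.9))

Working:
step 0: ((((\x.(\y.4)) false) (let z = 5 in (\u.3))) * (let v = (let w = false in (\p.9)) in 9))
step 1: [beta@0.0] (((\y.4) (let z = 5 in (\u.3))) * (let v = (let w = false in (\p.9)) in 9))
step 2: [let@0.1] (((\y.4) (\u.3)) * (let v = (let w = false in (\p.9)) in 9))
step 3: [beta@0] (4 * (let v = (let w = false in (\p.9)) in 9))
step 4: [let@1.0] (4 * (let v = (\p.9) in 9))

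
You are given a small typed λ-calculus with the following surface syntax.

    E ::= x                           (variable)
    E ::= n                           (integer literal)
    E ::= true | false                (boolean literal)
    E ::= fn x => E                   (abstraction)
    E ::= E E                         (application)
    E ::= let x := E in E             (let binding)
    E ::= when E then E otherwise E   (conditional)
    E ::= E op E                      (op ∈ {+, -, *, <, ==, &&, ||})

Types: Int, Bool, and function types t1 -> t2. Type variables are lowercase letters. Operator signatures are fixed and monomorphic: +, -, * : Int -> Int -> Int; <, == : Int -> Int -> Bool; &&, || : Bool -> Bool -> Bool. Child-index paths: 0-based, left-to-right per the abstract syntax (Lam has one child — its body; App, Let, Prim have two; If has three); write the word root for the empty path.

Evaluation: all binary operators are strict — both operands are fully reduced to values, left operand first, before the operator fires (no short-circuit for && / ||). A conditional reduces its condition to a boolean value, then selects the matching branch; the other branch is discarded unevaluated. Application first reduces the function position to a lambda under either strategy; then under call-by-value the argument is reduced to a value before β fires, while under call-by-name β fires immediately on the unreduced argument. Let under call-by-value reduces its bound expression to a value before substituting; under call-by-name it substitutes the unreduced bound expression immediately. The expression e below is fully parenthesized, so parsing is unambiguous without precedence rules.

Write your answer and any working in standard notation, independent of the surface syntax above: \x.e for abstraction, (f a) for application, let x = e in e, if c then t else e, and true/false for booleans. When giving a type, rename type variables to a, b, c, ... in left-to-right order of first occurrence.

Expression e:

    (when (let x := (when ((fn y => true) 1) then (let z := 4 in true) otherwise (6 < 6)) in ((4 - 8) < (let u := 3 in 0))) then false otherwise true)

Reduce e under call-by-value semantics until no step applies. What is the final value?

Answer: false

Trace:
step 0: (if (let x = (if ((\y.true) 1) then (let z = 4 in true) else (6 < 6)) in ((4 - 8) < (let u = 3 in 0))) then false else true)
step 1: [beta@0.0.0] (if (let x = (if true then (let z = 4 in true) else (6 < 6)) in ((4 - 8) < (let u = 3 in 0))) then false else true)
step 2: [if@0.0] (if (let x = (let z = 4 in true) in ((4 - 8) < (let u = 3 in 0))) then false else true)
step 3: [let@0.0] (if (let x = true in ((4 - 8) < (let u = 3 in 0))) then false else true)
step 4: [let@0] (if ((4 - 8) < (let u = 3 in 0)) then false else true)
step 5: [delta@0.0] (if (-4 < (let u = 3 in 0)) then false else true)
step 6: [let@0.1] (if (-4 < 0) then false else true)
step 7: [delta@0] (if true then false else true)
step 8: [if@root] false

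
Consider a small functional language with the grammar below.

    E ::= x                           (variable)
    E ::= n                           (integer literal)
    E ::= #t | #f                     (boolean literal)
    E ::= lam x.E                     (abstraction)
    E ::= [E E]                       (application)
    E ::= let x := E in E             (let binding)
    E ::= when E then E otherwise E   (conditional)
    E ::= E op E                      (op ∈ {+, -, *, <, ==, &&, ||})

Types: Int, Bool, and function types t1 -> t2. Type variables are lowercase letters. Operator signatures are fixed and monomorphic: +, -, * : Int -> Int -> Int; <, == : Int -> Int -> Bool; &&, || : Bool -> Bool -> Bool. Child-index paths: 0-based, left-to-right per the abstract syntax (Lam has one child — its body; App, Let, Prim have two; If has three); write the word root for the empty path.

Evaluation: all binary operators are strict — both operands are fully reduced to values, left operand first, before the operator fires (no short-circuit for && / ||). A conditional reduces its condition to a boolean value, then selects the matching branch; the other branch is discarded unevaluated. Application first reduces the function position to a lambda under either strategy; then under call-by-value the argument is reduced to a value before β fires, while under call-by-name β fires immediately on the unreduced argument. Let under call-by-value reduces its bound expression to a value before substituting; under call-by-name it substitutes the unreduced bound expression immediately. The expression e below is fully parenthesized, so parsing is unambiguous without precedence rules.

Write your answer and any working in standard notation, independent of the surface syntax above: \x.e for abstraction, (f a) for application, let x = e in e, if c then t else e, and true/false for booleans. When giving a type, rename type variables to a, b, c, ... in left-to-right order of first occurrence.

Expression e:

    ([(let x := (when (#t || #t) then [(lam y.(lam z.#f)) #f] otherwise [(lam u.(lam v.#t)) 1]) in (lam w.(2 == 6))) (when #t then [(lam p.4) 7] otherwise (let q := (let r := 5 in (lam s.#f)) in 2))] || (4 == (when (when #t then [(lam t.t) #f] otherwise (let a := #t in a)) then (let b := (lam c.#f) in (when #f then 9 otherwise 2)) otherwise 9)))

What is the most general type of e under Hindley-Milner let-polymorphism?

Working:
  unify Bool ~ Bool
  unify Bool ~ Bool
  unify Bool ~ Bool
\z._ : b -> Bool
\y._ : a -> b -> Bool
  unify a -> b -> Bool ~ Bool -> c
  unify a ~ Bool
  unify b -> Bool ~ c
_ _ : b -> Bool
\v._ : e -> Bool
\u._ : d -> e -> Bool
  unify d -> e -> Bool ~ Int -> f
  unify d ~ Int
  unify e -> Bool ~ f
_ _ : e -> Bool
  unify b -> Bool ~ e -> Bool
  unify b ~ e
  unify Bool ~ Bool
let x : forall. e -> Bool
  unify Int ~ Int
  unify Int ~ Int
\w._ : g -> Bool
  unify Bool ~ Bool
\p._ : h -> Int
  unify h -> Int ~ Int -> i
  unify h ~ Int
  unify Int ~ i
_ _ : Int
let r : Int
\s._ : j -> Bool
let q : forall. j -> Bool
  unify Int ~ Int
  unify g -> Bool ~ Int -> k
  unify g ~ Int
  unify Bool ~ k
_ _ : Bool
  unify Bool ~ Bool
  unify Int ~ Int
  unify Bool ~ Bool
t : l
\t._ : l -> l
  unify l -> l ~ Bool -> m
  unify l ~ Bool
  unify Bool ~ m
_ _ : Bool
let a : Bool
a : Bool
  unify Bool ~ Bool
  unify Bool ~ Bool
\c._ : n -> Bool
let b : forall. n -> Bool
  unify Bool ~ Bool
  unify Int ~ Int
  unify Int ~ Int
  unify Int ~ Int
  unify Bool ~ Bool

Answer: Bool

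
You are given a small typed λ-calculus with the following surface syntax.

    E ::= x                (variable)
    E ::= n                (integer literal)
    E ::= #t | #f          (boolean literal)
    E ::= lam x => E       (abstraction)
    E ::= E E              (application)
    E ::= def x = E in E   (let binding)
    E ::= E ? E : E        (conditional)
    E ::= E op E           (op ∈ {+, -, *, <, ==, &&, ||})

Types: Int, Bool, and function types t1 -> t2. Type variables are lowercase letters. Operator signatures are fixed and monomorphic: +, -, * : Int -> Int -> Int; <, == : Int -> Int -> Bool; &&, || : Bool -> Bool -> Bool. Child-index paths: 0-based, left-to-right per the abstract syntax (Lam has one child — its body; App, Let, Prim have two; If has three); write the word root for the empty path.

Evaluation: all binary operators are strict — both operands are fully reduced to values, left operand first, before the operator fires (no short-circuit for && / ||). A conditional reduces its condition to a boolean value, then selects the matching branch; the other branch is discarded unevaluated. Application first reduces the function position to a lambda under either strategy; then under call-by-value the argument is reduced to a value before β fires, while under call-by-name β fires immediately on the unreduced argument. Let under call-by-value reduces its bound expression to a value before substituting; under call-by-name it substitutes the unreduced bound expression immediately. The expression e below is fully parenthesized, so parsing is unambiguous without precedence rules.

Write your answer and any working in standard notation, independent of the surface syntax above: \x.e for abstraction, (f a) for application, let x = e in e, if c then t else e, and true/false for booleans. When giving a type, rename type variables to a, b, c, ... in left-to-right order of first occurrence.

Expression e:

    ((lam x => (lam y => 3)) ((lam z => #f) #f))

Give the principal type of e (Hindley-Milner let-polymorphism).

Answer: a -> Int

Derivation:
\y._ : b -> Int
\x._ : a -> b -> Int
\z._ : c -> Bool
  unify c -> Bool ~ Bool -> d
  unify c ~ Bool
  unify Bool ~ d
_ _ : Bool
  unify a -> b -> Int ~ Bool -> e
  unify a ~ Bool
  unify b -> Int ~ e
_ _ : b -> Int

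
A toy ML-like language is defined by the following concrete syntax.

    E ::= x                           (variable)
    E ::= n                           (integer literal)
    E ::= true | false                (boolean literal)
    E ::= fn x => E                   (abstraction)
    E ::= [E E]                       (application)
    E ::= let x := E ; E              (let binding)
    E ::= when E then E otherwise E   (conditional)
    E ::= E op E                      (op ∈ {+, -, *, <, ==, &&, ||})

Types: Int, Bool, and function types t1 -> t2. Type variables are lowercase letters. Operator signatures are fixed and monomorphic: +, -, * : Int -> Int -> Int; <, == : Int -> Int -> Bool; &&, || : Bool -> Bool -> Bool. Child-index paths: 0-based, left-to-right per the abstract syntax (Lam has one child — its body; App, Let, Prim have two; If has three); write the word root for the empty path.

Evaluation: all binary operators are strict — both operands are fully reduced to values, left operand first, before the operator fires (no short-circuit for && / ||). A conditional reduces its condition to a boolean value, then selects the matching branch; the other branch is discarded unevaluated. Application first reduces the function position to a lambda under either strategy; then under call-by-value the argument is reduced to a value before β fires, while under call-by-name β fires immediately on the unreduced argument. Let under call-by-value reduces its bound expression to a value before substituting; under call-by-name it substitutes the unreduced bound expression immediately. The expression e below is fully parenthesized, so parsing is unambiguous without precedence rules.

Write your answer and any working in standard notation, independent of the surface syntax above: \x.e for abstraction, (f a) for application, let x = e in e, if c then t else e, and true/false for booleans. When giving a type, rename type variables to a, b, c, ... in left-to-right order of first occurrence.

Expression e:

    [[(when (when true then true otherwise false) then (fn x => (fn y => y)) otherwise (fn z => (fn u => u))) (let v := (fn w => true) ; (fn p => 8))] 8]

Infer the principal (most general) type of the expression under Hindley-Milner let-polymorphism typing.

Answer: Int

Derivation:
  unify Bool ~ Bool
  unify Bool ~ Bool
  unify Bool ~ Bool
y : b
\y._ : b -> b
\x._ : a -> b -> b
u : d
\u._ : d -> d
\z._ : c -> d -> d
  unify a -> b -> b ~ c -> d -> d
  unify a ~ c
  unify b -> b ~ d -> d
  unify b ~ d
  unify d ~ d
\w._ : e -> Bool
let v : forall. e -> Bool
\p._ : f -> Int
  unify c -> d -> d ~ (f -> Int) -> g
  unify c ~ f -> Int
  unify d -> d ~ g
_ _ : d -> d
  unify d -> d ~ Int -> h
  unify d ~ Int
  unify Int ~ h
_ _ : Int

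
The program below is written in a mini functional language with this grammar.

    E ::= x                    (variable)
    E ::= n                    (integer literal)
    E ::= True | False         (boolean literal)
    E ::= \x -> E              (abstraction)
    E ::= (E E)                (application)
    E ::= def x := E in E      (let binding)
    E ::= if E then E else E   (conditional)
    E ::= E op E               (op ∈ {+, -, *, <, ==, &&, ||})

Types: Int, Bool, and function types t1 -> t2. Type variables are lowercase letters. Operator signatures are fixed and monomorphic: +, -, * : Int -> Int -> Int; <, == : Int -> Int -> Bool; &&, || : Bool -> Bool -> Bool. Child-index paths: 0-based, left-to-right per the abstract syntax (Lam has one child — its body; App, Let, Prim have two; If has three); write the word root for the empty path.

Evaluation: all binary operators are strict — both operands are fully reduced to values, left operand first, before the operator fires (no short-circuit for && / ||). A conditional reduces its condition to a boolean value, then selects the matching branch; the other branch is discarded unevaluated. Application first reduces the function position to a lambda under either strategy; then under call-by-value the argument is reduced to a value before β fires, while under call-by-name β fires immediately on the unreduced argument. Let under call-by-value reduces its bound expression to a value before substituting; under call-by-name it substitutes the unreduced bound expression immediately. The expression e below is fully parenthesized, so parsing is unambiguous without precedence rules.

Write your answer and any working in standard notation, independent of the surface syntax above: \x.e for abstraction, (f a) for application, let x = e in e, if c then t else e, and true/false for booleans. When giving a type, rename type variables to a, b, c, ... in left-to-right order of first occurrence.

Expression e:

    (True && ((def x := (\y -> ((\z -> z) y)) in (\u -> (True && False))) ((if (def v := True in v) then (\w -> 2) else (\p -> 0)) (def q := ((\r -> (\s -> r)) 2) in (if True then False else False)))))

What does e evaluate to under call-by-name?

Trace:
step 0: (true && ((let x = (\y.((\z.z) y)) in (\u.(true && false))) ((if (let v = true in v) then (\w.2) else (\p.0)) (let q = ((\r.(\s.r)) 2) in (if true then false else false)))))
step 1: [let@1.0] (true && ((\u.(true && false)) ((if (let v = true in v) then (\w.2) else (\p.0)) (let q = ((\r.(\s.r)) 2) in (if true then false else false)))))
step 2: [beta@1] (true && (true && false))
step 3: [delta@1] (true && false)
step 4: [delta@root] false

Answer: false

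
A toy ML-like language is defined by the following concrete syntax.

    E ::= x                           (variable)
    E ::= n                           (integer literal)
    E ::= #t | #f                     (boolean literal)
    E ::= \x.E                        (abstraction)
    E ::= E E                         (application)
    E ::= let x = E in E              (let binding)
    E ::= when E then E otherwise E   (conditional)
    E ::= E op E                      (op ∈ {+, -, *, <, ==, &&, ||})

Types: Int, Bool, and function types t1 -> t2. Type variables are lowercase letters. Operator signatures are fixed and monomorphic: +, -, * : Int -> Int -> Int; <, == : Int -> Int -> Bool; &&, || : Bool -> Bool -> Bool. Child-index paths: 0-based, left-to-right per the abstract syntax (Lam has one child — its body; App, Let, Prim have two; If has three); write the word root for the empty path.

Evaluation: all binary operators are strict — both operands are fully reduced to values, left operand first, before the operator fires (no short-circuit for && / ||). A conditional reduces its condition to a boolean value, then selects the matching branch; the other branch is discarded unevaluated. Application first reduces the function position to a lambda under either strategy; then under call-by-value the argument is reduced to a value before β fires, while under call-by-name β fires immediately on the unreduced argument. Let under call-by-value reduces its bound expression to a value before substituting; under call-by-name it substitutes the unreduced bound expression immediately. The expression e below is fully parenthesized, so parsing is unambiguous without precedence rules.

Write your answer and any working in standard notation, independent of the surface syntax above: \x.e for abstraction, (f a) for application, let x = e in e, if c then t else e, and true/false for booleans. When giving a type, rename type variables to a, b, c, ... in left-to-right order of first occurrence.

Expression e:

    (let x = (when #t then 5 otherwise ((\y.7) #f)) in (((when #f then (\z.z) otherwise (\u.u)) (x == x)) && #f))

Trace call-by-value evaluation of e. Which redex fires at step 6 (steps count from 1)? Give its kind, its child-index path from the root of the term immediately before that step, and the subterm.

Answer: delta at root : (true && false)

Trace:
step 0: (let x = (if true then 5 else ((\y.7) false)) in (((if false then (\z.z) else (\u.u)) (x == x)) && false))
step 1: [if@0] (let x = 5 in (((if false then (\z.z) else (\u.u)) (x == x)) && false))
step 2: [let@root] (((if false then (\z.z) else (\u.u)) (5 == 5)) && false)
step 3: [if@0.0] (((\u.u) (5 == 5)) && false)
step 4: [delta@0.1] (((\u.u) true) && false)
step 5: [beta@0] (true && false)
step 6: [delta@root] false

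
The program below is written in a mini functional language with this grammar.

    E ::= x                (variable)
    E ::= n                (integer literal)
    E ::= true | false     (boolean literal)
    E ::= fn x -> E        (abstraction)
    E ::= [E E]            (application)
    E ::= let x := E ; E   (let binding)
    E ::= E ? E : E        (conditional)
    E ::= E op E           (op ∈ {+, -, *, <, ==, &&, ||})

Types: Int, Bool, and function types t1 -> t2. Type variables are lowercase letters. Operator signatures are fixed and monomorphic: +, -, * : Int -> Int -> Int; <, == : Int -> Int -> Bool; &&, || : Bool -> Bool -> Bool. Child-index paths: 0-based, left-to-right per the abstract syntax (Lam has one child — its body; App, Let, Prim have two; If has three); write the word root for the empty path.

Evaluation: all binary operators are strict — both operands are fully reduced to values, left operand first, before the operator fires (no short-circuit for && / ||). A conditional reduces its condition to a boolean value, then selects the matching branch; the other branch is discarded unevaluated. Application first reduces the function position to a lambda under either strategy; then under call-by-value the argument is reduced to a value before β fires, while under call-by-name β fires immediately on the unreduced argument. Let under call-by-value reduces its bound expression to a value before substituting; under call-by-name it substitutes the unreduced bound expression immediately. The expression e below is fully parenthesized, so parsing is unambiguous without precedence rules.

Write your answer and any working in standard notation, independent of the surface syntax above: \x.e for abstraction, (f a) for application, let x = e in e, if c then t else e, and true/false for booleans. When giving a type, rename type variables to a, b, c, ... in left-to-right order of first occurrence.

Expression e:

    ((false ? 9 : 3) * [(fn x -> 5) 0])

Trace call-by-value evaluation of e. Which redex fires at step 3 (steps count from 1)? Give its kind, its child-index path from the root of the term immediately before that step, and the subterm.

Trace:
step 0: ((if false then 9 else 3) * ((\x.5) 0))
step 1: [if@0] (3 * ((\x.5) 0))
step 2: [beta@1] (3 * 5)
step 3: [delta@root] 15

Answer: delta at root : (3 * 5)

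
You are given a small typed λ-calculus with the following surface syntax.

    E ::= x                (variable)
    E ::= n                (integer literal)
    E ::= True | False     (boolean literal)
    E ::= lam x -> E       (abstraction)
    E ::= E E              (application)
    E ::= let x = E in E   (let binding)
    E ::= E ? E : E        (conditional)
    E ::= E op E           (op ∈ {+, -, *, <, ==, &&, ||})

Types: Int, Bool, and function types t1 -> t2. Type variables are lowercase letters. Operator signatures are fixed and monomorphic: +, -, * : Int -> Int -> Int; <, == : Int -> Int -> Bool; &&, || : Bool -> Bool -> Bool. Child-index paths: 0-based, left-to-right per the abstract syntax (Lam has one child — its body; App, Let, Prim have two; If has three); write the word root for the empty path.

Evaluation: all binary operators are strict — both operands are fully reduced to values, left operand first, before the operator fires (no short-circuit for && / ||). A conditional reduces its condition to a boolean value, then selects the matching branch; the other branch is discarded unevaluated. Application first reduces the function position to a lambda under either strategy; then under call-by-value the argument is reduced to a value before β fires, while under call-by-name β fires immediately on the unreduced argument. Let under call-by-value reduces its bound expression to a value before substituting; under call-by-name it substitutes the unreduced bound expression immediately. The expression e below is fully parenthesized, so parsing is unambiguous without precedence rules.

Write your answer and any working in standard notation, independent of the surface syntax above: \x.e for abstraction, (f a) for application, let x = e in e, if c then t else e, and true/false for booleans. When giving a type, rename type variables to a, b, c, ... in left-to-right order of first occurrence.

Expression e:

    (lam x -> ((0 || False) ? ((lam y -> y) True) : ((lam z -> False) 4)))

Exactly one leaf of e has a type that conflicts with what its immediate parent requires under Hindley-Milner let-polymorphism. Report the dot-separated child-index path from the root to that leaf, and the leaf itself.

Working:
  unify Int ~ Bool
  FAIL: mismatch Int ~ Bool

Answer: 0.0.0 : 0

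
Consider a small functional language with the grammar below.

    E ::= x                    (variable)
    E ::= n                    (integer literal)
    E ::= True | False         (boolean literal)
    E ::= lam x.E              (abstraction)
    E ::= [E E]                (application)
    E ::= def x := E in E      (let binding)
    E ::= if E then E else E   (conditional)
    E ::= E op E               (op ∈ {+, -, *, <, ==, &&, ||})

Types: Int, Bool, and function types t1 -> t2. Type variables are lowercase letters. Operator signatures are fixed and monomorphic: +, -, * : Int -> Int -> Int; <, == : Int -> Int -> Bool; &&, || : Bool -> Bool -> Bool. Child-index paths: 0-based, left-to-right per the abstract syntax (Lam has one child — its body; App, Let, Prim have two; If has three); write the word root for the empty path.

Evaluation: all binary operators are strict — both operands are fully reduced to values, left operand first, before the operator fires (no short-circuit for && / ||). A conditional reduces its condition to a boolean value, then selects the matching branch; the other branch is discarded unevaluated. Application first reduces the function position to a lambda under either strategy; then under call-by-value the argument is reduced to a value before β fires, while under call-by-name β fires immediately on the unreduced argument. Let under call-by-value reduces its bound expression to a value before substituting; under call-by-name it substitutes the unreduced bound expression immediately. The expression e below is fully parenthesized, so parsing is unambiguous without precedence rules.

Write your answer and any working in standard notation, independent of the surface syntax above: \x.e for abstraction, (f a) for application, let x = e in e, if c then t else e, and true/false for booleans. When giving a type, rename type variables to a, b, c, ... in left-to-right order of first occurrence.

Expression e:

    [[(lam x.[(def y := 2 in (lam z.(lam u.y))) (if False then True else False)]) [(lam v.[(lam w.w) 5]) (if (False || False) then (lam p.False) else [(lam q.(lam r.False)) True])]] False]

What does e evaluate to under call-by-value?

Answer: 2

Working:
step 0: (((\x.((let y = 2 in (\z.(\u.y))) (if false then true else false))) ((\v.((\w.w) 5)) (if (false || false) then (\p.false) else ((\q.(\r.false)) true)))) false)
step 1: [delta@0.1.1.0] (((\x.((let y = 2 in (\z.(\u.y))) (if false then true else false))) ((\v.((\w.w) 5)) (if false then (\p.false) else ((\q.(\r.false)) true)))) false)
step 2: [if@0.1.1] (((\x.((let y = 2 in (\z.(\u.y))) (if false then true else false))) ((\v.((\w.w) 5)) ((\q.(\r.false)) true))) false)
step 3: [beta@0.1.1] (((\x.((let y = 2 in (\z.(\u.y))) (if false then true else false))) ((\v.((\w.w) 5)) (\r.false))) false)
step 4: [beta@0.1] (((\x.((let y = 2 in (\z.(\u.y))) (if false then true else false))) ((\w.w) 5)) false)
step 5: [beta@0.1] (((\x.((let y = 2 in (\z.(\u.y))) (if false then true else false))) 5) false)
step 6: [beta@0] (((let y = 2 in (\z.(\u.y))) (if false then true else false)) false)
step 7: [let@0.0] (((\z.(\u.2)) (if false then true else false)) false)
step 8: [if@0.1] (((\z.(\u.2)) false) false)
step 9: [beta@0] ((\u.2) false)
step 10: [beta@root] 2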